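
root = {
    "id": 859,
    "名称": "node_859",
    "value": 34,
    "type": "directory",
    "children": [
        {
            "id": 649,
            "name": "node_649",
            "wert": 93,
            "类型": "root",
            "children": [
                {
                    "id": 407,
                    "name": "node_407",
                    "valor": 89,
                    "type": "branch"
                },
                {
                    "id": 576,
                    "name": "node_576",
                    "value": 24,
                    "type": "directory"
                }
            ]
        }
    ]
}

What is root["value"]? 34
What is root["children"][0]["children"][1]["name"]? "node_576"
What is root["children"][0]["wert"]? 93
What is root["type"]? "directory"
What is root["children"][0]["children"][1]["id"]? 576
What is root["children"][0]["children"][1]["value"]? 24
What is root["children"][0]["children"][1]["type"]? "directory"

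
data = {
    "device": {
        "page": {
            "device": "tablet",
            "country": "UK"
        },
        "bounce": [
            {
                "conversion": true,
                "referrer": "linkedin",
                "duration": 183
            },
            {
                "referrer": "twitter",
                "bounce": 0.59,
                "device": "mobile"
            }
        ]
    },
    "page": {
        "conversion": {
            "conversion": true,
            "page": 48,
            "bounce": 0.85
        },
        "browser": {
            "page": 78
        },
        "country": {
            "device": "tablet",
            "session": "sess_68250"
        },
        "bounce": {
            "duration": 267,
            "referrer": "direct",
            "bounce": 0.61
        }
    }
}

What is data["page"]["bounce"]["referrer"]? "direct"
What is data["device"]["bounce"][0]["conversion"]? True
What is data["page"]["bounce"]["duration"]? 267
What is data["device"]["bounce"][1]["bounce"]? 0.59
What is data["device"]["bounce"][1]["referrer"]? "twitter"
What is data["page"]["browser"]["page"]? 78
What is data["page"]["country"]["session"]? "sess_68250"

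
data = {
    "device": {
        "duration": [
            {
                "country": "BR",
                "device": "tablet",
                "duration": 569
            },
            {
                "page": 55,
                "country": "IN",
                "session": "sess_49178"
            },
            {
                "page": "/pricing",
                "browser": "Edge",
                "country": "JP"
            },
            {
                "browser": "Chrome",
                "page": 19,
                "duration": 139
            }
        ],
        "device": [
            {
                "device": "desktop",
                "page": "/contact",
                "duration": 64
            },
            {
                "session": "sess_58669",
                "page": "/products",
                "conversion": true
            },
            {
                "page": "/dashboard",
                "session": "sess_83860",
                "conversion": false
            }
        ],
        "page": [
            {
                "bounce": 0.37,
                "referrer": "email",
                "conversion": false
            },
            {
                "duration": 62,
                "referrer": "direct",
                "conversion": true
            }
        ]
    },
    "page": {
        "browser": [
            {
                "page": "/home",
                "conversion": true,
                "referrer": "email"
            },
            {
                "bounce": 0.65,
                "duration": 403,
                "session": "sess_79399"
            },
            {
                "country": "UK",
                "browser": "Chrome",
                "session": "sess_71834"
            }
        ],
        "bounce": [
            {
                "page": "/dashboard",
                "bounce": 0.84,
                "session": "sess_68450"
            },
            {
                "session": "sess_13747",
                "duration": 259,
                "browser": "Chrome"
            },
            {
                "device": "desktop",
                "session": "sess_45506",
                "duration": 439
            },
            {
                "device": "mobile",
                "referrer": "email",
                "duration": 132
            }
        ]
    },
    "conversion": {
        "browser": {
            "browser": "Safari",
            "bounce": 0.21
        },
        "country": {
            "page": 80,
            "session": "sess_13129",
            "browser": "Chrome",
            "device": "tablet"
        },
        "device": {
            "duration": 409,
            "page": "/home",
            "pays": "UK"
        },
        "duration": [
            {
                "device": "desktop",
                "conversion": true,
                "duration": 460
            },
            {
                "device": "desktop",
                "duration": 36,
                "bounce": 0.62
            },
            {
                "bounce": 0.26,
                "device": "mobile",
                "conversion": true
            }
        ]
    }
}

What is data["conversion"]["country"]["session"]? "sess_13129"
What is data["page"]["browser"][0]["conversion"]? True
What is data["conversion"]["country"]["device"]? "tablet"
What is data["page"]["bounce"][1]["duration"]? 259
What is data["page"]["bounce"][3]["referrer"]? "email"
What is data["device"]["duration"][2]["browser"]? "Edge"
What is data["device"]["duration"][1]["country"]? "IN"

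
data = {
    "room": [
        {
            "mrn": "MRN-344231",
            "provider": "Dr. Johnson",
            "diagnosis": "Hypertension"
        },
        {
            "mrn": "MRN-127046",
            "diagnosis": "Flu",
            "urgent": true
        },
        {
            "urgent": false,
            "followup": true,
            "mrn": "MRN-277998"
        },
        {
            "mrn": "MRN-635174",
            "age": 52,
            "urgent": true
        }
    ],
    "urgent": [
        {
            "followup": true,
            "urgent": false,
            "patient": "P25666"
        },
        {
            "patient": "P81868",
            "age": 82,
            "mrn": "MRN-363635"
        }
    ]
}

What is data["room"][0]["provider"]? "Dr. Johnson"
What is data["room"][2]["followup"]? True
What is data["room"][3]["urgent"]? True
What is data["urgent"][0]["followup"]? True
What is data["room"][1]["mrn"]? "MRN-127046"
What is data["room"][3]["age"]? 52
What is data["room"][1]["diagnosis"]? "Flu"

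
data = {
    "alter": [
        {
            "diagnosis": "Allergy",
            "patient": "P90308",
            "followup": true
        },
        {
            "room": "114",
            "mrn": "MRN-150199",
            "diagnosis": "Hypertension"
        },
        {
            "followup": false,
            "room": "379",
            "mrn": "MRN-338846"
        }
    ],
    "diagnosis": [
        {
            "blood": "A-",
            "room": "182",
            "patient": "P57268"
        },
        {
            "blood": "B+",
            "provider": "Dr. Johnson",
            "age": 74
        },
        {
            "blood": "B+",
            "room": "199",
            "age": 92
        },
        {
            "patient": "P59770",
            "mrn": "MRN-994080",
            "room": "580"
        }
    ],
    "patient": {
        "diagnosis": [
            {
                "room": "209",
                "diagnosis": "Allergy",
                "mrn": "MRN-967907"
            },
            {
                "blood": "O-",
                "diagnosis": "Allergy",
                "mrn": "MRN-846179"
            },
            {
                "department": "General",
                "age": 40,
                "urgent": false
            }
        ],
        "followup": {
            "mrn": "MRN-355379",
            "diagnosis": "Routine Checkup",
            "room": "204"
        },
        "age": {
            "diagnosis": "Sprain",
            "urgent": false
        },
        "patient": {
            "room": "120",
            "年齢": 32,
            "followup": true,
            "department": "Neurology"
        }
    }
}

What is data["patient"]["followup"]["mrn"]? "MRN-355379"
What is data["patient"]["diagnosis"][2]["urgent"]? False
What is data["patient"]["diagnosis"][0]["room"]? "209"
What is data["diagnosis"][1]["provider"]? "Dr. Johnson"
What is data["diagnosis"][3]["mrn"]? "MRN-994080"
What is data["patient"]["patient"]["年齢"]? 32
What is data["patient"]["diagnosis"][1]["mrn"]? "MRN-846179"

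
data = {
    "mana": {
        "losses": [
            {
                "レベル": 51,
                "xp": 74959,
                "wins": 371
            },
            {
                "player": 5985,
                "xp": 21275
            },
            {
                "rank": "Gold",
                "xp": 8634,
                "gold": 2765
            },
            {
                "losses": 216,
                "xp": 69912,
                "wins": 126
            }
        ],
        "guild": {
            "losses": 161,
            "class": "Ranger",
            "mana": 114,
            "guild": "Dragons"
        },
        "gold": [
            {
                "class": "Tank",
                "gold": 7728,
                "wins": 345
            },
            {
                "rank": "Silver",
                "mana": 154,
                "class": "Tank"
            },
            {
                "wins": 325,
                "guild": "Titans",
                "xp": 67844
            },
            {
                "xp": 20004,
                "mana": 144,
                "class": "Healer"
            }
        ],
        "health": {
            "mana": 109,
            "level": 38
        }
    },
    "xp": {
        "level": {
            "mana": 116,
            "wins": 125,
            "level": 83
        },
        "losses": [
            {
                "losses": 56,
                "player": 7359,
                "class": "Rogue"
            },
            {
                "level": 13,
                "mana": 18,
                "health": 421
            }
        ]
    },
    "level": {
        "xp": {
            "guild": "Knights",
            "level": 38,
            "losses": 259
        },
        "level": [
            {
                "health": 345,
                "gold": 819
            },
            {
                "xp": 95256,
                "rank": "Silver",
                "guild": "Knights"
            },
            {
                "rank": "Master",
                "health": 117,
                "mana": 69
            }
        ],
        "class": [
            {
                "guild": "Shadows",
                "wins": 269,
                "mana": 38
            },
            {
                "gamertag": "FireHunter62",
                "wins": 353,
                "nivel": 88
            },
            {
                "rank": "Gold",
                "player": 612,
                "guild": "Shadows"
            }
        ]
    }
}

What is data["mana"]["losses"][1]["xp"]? 21275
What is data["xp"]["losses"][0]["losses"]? 56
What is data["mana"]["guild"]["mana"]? 114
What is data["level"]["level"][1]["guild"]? "Knights"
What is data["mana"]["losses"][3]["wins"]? 126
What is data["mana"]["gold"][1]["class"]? "Tank"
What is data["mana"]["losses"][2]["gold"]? 2765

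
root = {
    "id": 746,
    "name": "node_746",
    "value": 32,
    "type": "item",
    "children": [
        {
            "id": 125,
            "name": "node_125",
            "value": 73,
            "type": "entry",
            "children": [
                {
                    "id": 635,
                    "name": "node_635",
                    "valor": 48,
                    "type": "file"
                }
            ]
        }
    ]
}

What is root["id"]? 746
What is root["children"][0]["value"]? 73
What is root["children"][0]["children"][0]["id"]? 635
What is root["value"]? 32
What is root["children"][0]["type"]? "entry"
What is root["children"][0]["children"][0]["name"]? "node_635"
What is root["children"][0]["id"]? 125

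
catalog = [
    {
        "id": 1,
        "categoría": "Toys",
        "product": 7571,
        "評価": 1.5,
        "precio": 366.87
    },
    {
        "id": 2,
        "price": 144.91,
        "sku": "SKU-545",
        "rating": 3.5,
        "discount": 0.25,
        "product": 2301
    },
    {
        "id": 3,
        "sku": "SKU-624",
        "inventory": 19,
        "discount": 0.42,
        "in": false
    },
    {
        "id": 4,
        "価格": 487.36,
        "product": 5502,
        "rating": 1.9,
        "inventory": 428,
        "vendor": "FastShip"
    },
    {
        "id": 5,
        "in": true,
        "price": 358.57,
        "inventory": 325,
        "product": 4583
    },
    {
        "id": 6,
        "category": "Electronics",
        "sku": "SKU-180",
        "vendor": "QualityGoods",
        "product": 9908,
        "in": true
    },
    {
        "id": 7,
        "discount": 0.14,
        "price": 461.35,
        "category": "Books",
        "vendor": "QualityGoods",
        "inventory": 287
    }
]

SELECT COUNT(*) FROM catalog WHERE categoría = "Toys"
1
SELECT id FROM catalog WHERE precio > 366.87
[]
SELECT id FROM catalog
[1, 2, 3, 4, 5, 6, 7]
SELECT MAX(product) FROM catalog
9908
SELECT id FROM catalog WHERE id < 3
[1, 2]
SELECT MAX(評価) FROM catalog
1.5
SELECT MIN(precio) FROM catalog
366.87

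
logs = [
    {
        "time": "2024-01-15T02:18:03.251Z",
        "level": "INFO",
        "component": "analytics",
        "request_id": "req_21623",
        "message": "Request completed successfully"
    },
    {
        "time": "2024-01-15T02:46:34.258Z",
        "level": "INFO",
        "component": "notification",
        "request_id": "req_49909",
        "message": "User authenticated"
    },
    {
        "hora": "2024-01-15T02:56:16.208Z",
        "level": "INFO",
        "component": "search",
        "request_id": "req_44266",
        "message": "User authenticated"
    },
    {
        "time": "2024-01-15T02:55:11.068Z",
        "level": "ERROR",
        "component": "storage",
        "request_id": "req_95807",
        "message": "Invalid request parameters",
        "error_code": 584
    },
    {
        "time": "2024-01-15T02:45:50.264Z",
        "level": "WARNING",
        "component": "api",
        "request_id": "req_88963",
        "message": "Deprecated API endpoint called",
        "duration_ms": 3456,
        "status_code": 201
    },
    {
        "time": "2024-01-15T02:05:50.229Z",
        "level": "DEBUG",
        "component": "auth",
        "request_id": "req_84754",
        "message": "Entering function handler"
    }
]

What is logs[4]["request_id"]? "req_88963"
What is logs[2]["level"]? "INFO"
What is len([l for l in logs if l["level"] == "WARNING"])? 1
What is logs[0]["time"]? "2024-01-15T02:18:03.251Z"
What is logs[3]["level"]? "ERROR"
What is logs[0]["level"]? "INFO"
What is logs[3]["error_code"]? 584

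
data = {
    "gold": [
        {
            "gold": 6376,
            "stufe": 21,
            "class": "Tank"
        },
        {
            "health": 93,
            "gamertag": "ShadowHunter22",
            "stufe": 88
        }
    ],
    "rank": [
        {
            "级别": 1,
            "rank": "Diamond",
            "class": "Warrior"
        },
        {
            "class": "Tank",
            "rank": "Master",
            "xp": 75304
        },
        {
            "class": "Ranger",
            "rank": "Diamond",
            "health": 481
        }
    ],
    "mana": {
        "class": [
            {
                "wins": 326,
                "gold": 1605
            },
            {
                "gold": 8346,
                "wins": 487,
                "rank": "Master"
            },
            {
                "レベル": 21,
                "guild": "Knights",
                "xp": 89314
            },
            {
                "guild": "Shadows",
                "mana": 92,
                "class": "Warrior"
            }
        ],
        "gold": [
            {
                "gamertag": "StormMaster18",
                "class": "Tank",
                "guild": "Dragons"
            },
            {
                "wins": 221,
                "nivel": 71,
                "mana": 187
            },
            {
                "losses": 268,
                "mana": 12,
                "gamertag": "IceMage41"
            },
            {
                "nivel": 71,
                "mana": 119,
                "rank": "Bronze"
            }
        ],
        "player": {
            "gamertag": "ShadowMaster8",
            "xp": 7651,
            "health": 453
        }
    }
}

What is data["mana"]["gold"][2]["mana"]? 12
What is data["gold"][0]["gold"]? 6376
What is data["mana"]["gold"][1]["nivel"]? 71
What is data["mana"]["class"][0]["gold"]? 1605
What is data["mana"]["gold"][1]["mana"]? 187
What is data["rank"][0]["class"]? "Warrior"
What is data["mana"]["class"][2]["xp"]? 89314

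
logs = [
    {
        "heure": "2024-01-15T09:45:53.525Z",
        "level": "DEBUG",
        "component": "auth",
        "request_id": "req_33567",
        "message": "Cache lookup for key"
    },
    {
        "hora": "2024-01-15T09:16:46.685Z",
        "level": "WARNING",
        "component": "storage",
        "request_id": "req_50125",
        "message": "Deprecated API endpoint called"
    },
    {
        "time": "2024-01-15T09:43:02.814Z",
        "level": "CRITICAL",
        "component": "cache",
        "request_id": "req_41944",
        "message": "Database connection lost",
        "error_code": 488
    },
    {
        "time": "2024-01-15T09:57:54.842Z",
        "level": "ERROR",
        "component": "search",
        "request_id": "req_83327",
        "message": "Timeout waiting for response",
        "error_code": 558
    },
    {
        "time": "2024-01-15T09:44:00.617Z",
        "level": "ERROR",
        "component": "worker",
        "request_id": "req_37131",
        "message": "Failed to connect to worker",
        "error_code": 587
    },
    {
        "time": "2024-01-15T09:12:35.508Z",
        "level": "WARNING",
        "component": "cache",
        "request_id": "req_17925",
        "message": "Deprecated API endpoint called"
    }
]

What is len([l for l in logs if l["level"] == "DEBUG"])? 1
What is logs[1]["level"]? "WARNING"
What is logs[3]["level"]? "ERROR"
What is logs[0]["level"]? "DEBUG"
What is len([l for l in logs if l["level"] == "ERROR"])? 2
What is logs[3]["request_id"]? "req_83327"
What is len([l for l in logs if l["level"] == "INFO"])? 0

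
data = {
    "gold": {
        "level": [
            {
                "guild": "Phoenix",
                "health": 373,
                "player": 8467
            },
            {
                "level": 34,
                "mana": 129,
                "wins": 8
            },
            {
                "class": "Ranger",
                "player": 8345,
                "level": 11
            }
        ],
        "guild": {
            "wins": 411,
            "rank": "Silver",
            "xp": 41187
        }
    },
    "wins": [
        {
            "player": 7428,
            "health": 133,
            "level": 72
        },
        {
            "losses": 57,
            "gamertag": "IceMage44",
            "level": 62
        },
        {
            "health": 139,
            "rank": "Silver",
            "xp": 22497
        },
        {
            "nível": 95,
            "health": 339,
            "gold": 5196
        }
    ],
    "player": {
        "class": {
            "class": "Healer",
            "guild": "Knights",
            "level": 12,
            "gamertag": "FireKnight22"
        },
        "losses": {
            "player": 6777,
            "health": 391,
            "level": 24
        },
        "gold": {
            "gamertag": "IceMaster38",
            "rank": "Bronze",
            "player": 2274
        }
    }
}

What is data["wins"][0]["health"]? 133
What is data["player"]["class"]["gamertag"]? "FireKnight22"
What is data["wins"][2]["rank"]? "Silver"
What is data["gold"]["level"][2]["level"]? 11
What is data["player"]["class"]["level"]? 12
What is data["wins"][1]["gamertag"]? "IceMage44"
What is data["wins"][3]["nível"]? 95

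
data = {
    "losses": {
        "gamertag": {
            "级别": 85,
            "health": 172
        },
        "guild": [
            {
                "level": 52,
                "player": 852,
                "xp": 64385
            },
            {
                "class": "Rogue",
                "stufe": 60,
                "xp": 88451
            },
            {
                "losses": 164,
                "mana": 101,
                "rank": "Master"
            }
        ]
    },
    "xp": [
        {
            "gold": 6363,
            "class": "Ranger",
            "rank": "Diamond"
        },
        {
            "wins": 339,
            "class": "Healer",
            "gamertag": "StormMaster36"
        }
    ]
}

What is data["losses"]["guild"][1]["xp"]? 88451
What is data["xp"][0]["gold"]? 6363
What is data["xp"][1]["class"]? "Healer"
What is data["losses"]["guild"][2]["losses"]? 164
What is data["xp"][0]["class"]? "Ranger"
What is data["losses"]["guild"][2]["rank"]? "Master"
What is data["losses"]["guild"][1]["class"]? "Rogue"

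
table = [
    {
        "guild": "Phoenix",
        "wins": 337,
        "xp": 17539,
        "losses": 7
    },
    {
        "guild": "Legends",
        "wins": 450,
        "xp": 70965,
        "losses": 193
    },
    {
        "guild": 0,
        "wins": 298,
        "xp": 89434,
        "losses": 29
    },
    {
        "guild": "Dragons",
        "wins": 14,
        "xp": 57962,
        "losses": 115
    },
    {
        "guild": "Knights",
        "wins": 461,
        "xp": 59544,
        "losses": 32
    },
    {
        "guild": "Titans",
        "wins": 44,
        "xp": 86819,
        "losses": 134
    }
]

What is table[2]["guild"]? 0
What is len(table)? 6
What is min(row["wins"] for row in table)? 14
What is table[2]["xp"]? 89434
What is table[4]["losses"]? 32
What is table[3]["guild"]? "Dragons"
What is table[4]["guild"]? "Knights"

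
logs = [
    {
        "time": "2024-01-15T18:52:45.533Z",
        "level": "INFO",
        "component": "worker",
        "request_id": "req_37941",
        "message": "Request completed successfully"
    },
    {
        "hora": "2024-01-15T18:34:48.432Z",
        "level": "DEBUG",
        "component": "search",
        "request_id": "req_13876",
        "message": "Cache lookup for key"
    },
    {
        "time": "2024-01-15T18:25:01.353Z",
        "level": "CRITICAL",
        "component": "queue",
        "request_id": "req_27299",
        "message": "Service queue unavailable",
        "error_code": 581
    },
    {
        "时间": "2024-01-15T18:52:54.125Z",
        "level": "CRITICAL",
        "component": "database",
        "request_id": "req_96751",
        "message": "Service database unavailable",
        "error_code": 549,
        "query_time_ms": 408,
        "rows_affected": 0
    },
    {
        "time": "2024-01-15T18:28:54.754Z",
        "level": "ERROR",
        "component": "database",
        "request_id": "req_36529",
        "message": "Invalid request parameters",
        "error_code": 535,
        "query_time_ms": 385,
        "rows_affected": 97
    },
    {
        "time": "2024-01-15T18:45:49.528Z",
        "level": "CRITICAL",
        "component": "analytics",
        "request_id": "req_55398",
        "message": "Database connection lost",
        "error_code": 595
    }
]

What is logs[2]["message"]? "Service queue unavailable"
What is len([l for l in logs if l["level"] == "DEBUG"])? 1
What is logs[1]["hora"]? "2024-01-15T18:34:48.432Z"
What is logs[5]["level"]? "CRITICAL"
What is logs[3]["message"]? "Service database unavailable"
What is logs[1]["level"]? "DEBUG"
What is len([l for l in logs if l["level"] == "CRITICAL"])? 3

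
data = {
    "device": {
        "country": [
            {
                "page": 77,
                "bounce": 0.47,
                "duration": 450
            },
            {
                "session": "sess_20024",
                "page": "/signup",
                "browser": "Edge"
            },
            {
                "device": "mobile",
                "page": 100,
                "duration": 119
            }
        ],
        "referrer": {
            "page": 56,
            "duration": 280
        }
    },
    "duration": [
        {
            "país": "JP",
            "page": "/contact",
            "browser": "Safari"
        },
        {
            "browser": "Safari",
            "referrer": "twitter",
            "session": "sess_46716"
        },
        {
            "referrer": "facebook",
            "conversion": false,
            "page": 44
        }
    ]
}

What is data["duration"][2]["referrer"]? "facebook"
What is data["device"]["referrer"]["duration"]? 280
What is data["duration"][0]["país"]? "JP"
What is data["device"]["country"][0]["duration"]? 450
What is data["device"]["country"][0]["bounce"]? 0.47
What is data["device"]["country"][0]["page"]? 77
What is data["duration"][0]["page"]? "/contact"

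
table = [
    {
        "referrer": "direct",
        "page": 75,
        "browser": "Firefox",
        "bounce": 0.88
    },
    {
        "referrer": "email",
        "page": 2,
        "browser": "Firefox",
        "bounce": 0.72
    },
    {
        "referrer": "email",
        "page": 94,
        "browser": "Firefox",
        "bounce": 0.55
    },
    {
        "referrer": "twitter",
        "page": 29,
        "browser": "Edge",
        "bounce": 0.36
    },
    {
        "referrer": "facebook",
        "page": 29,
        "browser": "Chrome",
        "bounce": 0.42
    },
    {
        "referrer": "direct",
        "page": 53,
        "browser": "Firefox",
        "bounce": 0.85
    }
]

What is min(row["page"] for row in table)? 2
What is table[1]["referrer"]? "email"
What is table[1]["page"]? 2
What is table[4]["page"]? 29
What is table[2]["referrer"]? "email"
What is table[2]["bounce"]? 0.55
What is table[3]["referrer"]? "twitter"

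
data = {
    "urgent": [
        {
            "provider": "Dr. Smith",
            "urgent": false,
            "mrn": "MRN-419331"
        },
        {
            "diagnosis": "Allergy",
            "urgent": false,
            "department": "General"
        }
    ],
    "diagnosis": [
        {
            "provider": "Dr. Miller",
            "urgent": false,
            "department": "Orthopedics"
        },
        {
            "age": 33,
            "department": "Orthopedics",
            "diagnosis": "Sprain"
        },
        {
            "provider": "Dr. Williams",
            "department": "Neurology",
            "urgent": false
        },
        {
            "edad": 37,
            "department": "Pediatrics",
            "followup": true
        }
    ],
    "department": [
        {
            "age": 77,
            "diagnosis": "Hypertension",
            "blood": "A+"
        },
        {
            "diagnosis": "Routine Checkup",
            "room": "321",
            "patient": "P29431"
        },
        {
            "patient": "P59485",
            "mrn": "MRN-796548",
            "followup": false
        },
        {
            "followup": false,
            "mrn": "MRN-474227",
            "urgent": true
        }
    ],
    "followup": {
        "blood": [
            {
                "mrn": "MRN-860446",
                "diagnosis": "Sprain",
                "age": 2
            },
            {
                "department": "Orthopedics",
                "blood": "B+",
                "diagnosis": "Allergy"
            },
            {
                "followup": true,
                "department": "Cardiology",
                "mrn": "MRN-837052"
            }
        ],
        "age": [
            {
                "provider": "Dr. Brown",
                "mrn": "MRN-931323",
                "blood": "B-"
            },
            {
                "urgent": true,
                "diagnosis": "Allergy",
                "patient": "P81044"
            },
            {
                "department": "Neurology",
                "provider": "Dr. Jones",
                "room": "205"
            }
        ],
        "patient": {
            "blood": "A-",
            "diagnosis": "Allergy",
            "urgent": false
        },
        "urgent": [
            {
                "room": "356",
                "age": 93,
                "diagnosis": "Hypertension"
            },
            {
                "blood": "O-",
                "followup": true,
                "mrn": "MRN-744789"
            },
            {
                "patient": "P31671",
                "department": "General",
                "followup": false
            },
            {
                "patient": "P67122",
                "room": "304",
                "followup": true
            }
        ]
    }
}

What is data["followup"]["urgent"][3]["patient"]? "P67122"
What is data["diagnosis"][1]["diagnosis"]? "Sprain"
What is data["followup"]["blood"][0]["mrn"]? "MRN-860446"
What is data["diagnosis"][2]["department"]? "Neurology"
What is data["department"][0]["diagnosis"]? "Hypertension"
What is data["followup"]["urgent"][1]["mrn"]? "MRN-744789"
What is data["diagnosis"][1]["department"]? "Orthopedics"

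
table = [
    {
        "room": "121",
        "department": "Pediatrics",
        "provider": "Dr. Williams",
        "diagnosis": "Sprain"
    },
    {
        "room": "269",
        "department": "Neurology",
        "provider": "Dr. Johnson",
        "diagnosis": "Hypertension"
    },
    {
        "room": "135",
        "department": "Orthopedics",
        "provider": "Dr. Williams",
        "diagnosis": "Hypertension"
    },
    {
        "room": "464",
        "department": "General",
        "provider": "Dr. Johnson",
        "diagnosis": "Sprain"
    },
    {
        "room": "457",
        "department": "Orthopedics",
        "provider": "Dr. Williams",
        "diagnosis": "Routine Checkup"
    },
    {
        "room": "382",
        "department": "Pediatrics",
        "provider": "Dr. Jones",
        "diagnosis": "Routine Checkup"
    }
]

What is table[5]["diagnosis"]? "Routine Checkup"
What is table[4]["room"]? "457"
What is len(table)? 6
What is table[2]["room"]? "135"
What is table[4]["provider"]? "Dr. Williams"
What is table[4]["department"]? "Orthopedics"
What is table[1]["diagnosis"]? "Hypertension"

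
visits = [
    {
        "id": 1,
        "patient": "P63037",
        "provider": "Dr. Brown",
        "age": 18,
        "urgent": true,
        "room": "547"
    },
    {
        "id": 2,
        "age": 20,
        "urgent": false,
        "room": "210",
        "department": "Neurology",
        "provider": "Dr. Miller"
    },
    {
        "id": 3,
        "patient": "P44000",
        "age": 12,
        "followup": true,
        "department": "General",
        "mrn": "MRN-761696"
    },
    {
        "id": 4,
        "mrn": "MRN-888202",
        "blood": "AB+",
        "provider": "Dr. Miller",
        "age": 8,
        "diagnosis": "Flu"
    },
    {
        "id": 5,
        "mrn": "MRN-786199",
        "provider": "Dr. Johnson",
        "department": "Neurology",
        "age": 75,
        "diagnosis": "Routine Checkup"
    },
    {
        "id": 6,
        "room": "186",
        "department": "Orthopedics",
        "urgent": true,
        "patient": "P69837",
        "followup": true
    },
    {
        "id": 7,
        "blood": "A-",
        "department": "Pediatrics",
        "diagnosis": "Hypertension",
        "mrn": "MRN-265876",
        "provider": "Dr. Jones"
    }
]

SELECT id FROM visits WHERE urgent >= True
[1, 6]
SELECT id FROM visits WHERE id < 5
[1, 2, 3, 4]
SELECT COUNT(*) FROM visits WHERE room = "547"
1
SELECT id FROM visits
[1, 2, 3, 4, 5, 6, 7]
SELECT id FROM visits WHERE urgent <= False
[2]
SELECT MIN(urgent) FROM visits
False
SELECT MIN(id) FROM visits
1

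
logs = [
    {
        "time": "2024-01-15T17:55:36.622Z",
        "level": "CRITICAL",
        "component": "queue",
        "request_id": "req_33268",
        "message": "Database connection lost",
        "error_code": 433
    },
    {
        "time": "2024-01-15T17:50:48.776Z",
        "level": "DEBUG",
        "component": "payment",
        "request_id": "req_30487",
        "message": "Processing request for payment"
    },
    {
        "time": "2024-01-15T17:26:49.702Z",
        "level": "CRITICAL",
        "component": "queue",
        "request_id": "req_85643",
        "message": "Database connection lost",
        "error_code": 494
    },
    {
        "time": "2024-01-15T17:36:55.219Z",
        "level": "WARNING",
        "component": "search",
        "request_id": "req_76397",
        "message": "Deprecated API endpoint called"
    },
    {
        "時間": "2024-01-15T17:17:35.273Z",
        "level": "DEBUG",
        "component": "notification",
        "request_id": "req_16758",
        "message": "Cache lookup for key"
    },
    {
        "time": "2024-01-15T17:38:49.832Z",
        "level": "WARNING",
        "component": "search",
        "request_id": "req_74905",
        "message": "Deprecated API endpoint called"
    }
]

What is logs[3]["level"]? "WARNING"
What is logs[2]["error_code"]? 494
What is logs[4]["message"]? "Cache lookup for key"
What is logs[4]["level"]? "DEBUG"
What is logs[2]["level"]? "CRITICAL"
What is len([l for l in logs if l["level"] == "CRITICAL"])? 2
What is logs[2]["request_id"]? "req_85643"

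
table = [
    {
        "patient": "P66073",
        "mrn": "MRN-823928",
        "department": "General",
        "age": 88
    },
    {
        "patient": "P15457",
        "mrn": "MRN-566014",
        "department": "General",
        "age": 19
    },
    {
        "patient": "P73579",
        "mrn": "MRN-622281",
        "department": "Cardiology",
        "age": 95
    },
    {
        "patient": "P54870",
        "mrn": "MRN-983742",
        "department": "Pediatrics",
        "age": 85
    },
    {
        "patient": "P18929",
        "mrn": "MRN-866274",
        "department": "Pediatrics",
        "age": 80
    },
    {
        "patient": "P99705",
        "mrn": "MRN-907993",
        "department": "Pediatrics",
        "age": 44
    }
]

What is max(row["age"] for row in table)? 95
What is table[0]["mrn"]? "MRN-823928"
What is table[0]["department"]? "General"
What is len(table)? 6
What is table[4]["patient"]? "P18929"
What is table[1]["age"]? 19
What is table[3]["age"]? 85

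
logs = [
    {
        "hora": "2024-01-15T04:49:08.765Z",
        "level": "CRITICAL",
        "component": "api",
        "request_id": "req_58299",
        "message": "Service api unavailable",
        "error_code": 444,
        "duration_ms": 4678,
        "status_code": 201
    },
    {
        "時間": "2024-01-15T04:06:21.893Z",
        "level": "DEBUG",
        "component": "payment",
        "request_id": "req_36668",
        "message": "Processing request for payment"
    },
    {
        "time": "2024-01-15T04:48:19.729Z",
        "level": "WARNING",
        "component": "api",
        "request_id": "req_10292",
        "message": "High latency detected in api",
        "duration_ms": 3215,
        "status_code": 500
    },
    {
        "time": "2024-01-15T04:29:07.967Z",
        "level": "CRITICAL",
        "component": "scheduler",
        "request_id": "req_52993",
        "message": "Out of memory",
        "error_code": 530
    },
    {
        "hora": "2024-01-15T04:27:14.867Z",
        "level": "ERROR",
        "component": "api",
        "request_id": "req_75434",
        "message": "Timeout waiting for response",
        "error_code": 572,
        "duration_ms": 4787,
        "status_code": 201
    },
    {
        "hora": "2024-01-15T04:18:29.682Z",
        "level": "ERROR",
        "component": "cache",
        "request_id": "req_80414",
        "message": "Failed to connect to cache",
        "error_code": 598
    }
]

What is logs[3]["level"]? "CRITICAL"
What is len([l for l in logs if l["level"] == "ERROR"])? 2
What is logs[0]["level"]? "CRITICAL"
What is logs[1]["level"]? "DEBUG"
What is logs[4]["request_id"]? "req_75434"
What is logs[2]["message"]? "High latency detected in api"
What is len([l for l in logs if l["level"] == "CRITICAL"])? 2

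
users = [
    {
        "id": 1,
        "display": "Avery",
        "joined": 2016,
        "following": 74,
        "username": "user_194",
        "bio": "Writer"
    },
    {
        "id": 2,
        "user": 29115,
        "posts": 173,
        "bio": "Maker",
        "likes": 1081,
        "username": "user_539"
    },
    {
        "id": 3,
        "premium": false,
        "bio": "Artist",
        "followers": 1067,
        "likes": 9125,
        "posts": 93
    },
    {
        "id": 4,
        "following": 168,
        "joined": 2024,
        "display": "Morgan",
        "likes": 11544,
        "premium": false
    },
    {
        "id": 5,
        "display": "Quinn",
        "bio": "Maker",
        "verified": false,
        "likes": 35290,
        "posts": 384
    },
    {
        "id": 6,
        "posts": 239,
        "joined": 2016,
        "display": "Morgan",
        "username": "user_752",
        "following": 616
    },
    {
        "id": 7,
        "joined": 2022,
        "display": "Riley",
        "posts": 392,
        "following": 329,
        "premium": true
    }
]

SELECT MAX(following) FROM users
616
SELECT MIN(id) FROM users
1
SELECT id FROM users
[1, 2, 3, 4, 5, 6, 7]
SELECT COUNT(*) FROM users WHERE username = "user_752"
1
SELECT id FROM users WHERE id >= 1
[1, 2, 3, 4, 5, 6, 7]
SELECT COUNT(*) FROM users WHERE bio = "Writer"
1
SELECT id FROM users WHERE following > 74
[4, 6, 7]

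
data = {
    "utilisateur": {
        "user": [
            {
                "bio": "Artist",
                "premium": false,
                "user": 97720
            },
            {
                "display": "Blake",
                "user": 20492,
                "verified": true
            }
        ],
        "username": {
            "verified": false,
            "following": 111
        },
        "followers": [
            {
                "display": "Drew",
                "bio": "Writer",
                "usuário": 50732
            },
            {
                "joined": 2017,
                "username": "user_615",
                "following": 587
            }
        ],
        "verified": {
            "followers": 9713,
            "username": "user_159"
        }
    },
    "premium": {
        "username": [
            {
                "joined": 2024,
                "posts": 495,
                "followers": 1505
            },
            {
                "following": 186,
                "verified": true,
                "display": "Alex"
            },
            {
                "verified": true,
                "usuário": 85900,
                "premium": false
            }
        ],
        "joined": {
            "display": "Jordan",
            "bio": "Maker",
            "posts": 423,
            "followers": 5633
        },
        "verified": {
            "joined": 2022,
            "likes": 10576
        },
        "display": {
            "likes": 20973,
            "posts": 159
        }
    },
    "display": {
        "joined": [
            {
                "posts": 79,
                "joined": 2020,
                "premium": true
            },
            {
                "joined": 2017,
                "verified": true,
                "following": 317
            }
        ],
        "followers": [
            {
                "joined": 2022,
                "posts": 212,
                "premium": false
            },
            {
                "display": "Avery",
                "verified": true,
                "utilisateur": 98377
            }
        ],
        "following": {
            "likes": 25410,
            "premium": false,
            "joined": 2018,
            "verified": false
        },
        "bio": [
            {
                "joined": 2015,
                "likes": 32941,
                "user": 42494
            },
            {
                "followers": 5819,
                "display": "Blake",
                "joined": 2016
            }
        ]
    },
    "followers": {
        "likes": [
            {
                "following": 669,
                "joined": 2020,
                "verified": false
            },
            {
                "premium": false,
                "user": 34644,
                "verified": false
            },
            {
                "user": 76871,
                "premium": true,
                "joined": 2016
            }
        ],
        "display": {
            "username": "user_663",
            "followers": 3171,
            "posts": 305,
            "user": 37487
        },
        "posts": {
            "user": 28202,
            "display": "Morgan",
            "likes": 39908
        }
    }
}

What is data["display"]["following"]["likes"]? 25410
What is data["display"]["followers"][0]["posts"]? 212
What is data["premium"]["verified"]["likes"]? 10576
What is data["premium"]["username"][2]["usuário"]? 85900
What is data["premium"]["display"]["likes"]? 20973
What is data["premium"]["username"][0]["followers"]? 1505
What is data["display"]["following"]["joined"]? 2018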